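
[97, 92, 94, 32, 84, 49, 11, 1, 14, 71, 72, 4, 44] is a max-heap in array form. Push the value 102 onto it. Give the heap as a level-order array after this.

append 102 at index 13 → [97, 92, 94, 32, 84, 49, 11, 1, 14, 71, 72, 4, 44, 102]
102 > parent 11 at index 6, swap → [97, 92, 94, 32, 84, 49, 102, 1, 14, 71, 72, 4, 44, 11]
102 > parent 94 at index 2, swap → [97, 92, 102, 32, 84, 49, 94, 1, 14, 71, 72, 4, 44, 11]
102 > parent 97 at index 0, swap → [102, 92, 97, 32, 84, 49, 94, 1, 14, 71, 72, 4, 44, 11]

[102, 92, 97, 32, 84, 49, 94, 1, 14, 71, 72, 4, 44, 11]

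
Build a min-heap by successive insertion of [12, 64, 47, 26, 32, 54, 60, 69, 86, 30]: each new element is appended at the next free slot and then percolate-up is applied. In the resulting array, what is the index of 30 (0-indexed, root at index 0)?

Insert 12:
  append 12 at index 0 → [12] (no swap needed)
Insert 64:
  append 64 at index 1 → [12, 64] (no swap needed)
Insert 47:
  append 47 at index 2 → [12, 64, 47] (no swap needed)
Insert 26:
  append 26 at index 3 → [12, 64, 47, 26]
  26 < parent 64 at index 1, swap → [12, 26, 47, 64]
Insert 32:
  append 32 at index 4 → [12, 26, 47, 64, 32] (no swap needed)
Insert 54:
  append 54 at index 5 → [12, 26, 47, 64, 32, 54] (no swap needed)
Insert 60:
  append 60 at index 6 → [12, 26, 47, 64, 32, 54, 60] (no swap needed)
Insert 69:
  append 69 at index 7 → [12, 26, 47, 64, 32, 54, 60, 69] (no swap needed)
Insert 86:
  append 86 at index 8 → [12, 26, 47, 64, 32, 54, 60, 69, 86] (no swap needed)
Insert 30:
  append 30 at index 9 → [12, 26, 47, 64, 32, 54, 60, 69, 86, 30]
  30 < parent 32 at index 4, swap → [12, 26, 47, 64, 30, 54, 60, 69, 86, 32]
resulting array: [12, 26, 47, 64, 30, 54, 60, 69, 86, 32]

4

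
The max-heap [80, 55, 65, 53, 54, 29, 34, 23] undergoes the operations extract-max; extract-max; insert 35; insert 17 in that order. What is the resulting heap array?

extract-max → returns 80:
  remove root 80; move last element 23 to root → [23, 55, 65, 53, 54, 29, 34]
  23 vs larger child 65 at index 2, swap → [65, 55, 23, 53, 54, 29, 34]
  23 vs larger child 34 at index 6, swap → [65, 55, 34, 53, 54, 29, 23]
extract-max → returns 65:
  remove root 65; move last element 23 to root → [23, 55, 34, 53, 54, 29]
  23 vs larger child 55 at index 1, swap → [55, 23, 34, 53, 54, 29]
  23 vs larger child 54 at index 4, swap → [55, 54, 34, 53, 23, 29]
insert 35:
  append 35 at index 6 → [55, 54, 34, 53, 23, 29, 35]
  35 > parent 34 at index 2, swap → [55, 54, 35, 53, 23, 29, 34]
insert 17:
  append 17 at index 7 → [55, 54, 35, 53, 23, 29, 34, 17] (no swap needed)

[55, 54, 35, 53, 23, 29, 34, 17]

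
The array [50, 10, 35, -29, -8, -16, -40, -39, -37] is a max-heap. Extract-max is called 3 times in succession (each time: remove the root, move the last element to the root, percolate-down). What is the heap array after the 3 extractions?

extract-max #1 returns 50:
  remove root 50; move last element -37 to root → [-37, 10, 35, -29, -8, -16, -40, -39]
  -37 vs larger child 35 at index 2, swap → [35, 10, -37, -29, -8, -16, -40, -39]
  -37 vs larger child -16 at index 5, swap → [35, 10, -16, -29, -8, -37, -40, -39]
extract-max #2 returns 35:
  remove root 35; move last element -39 to root → [-39, 10, -16, -29, -8, -37, -40]
  -39 vs larger child 10 at index 1, swap → [10, -39, -16, -29, -8, -37, -40]
  -39 vs larger child -8 at index 4, swap → [10, -8, -16, -29, -39, -37, -40]
extract-max #3 returns 10:
  remove root 10; move last element -40 to root → [-40, -8, -16, -29, -39, -37]
  -40 vs larger child -8 at index 1, swap → [-8, -40, -16, -29, -39, -37]
  -40 vs larger child -29 at index 3, swap → [-8, -29, -16, -40, -39, -37]

[-8, -29, -16, -40, -39, -37]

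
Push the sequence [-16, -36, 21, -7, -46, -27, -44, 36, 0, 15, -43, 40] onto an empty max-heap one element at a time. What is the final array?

[40, 21, 36, 0, 15, -16, -44, -36, -7, -46, -43, -27]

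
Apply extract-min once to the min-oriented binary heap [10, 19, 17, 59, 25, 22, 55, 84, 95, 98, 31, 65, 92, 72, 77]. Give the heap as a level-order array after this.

[17, 19, 22, 59, 25, 65, 55, 84, 95, 98, 31, 77, 92, 72]

remove root 10; move last element 77 to root → [77, 19, 17, 59, 25, 22, 55, 84, 95, 98, 31, 65, 92, 72]
77 vs smaller child 17 at index 2, swap → [17, 19, 77, 59, 25, 22, 55, 84, 95, 98, 31, 65, 92, 72]
77 vs smaller child 22 at index 5, swap → [17, 19, 22, 59, 25, 77, 55, 84, 95, 98, 31, 65, 92, 72]
77 vs smaller child 65 at index 11, swap → [17, 19, 22, 59, 25, 65, 55, 84, 95, 98, 31, 77, 92, 72]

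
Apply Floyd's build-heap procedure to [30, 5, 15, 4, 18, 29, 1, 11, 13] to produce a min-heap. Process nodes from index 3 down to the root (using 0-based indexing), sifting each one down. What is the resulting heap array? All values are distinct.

[1, 4, 15, 5, 18, 29, 30, 11, 13]

sift down from index 3: already satisfies heap property
sift down from index 2:
  15 vs smaller child 1 at index 6, swap → [30, 5, 1, 4, 18, 29, 15, 11, 13]
sift down from index 1:
  5 vs smaller child 4 at index 3, swap → [30, 4, 1, 5, 18, 29, 15, 11, 13]
sift down from index 0:
  30 vs smaller child 1 at index 2, swap → [1, 4, 30, 5, 18, 29, 15, 11, 13]
  30 vs smaller child 15 at index 6, swap → [1, 4, 15, 5, 18, 29, 30, 11, 13]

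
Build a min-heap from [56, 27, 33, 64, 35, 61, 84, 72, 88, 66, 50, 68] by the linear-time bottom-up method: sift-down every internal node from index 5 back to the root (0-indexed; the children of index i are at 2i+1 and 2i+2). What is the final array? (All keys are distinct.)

sift down from index 5: already satisfies heap property
sift down from index 4: already satisfies heap property
sift down from index 3: already satisfies heap property
sift down from index 2: already satisfies heap property
sift down from index 1: already satisfies heap property
sift down from index 0:
  56 vs smaller child 27 at index 1, swap → [27, 56, 33, 64, 35, 61, 84, 72, 88, 66, 50, 68]
  56 vs smaller child 35 at index 4, swap → [27, 35, 33, 64, 56, 61, 84, 72, 88, 66, 50, 68]
  56 vs smaller child 50 at index 10, swap → [27, 35, 33, 64, 50, 61, 84, 72, 88, 66, 56, 68]

[27, 35, 33, 64, 50, 61, 84, 72, 88, 66, 56, 68]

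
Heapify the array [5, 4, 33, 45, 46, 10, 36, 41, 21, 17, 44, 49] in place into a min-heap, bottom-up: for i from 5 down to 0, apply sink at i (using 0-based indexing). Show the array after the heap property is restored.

[4, 5, 10, 21, 17, 33, 36, 41, 45, 46, 44, 49]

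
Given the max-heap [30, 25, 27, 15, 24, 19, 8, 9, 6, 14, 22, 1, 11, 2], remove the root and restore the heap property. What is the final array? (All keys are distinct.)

remove root 30; move last element 2 to root → [2, 25, 27, 15, 24, 19, 8, 9, 6, 14, 22, 1, 11]
2 vs larger child 27 at index 2, swap → [27, 25, 2, 15, 24, 19, 8, 9, 6, 14, 22, 1, 11]
2 vs larger child 19 at index 5, swap → [27, 25, 19, 15, 24, 2, 8, 9, 6, 14, 22, 1, 11]
2 vs larger child 11 at index 12, swap → [27, 25, 19, 15, 24, 11, 8, 9, 6, 14, 22, 1, 2]

[27, 25, 19, 15, 24, 11, 8, 9, 6, 14, 22, 1, 2]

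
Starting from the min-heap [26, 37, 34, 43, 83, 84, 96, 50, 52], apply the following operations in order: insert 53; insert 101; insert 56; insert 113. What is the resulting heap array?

[26, 37, 34, 43, 53, 56, 96, 50, 52, 83, 101, 84, 113]

insert 53:
  append 53 at index 9 → [26, 37, 34, 43, 83, 84, 96, 50, 52, 53]
  53 < parent 83 at index 4, swap → [26, 37, 34, 43, 53, 84, 96, 50, 52, 83]
insert 101:
  append 101 at index 10 → [26, 37, 34, 43, 53, 84, 96, 50, 52, 83, 101] (no swap needed)
insert 56:
  append 56 at index 11 → [26, 37, 34, 43, 53, 84, 96, 50, 52, 83, 101, 56]
  56 < parent 84 at index 5, swap → [26, 37, 34, 43, 53, 56, 96, 50, 52, 83, 101, 84]
insert 113:
  append 113 at index 12 → [26, 37, 34, 43, 53, 56, 96, 50, 52, 83, 101, 84, 113] (no swap needed)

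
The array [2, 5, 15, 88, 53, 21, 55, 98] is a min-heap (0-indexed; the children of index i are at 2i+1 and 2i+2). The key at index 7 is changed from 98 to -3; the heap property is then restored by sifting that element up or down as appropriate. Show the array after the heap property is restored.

set index 7 from 98 to -3 → [2, 5, 15, 88, 53, 21, 55, -3]
-3 < parent 88 at index 3, swap → [2, 5, 15, -3, 53, 21, 55, 88]
-3 < parent 5 at index 1, swap → [2, -3, 15, 5, 53, 21, 55, 88]
-3 < parent 2 at index 0, swap → [-3, 2, 15, 5, 53, 21, 55, 88]

[-3, 2, 15, 5, 53, 21, 55, 88]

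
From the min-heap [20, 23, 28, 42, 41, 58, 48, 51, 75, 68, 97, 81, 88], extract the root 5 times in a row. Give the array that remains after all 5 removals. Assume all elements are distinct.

extract-min #1 returns 20:
  remove root 20; move last element 88 to root → [88, 23, 28, 42, 41, 58, 48, 51, 75, 68, 97, 81]
  88 vs smaller child 23 at index 1, swap → [23, 88, 28, 42, 41, 58, 48, 51, 75, 68, 97, 81]
  88 vs smaller child 41 at index 4, swap → [23, 41, 28, 42, 88, 58, 48, 51, 75, 68, 97, 81]
  88 vs smaller child 68 at index 9, swap → [23, 41, 28, 42, 68, 58, 48, 51, 75, 88, 97, 81]
extract-min #2 returns 23:
  remove root 23; move last element 81 to root → [81, 41, 28, 42, 68, 58, 48, 51, 75, 88, 97]
  81 vs smaller child 28 at index 2, swap → [28, 41, 81, 42, 68, 58, 48, 51, 75, 88, 97]
  81 vs smaller child 48 at index 6, swap → [28, 41, 48, 42, 68, 58, 81, 51, 75, 88, 97]
extract-min #3 returns 28:
  remove root 28; move last element 97 to root → [97, 41, 48, 42, 68, 58, 81, 51, 75, 88]
  97 vs smaller child 41 at index 1, swap → [41, 97, 48, 42, 68, 58, 81, 51, 75, 88]
  97 vs smaller child 42 at index 3, swap → [41, 42, 48, 97, 68, 58, 81, 51, 75, 88]
  97 vs smaller child 51 at index 7, swap → [41, 42, 48, 51, 68, 58, 81, 97, 75, 88]
extract-min #4 returns 41:
  remove root 41; move last element 88 to root → [88, 42, 48, 51, 68, 58, 81, 97, 75]
  88 vs smaller child 42 at index 1, swap → [42, 88, 48, 51, 68, 58, 81, 97, 75]
  88 vs smaller child 51 at index 3, swap → [42, 51, 48, 88, 68, 58, 81, 97, 75]
  88 vs smaller child 75 at index 8, swap → [42, 51, 48, 75, 68, 58, 81, 97, 88]
extract-min #5 returns 42:
  remove root 42; move last element 88 to root → [88, 51, 48, 75, 68, 58, 81, 97]
  88 vs smaller child 48 at index 2, swap → [48, 51, 88, 75, 68, 58, 81, 97]
  88 vs smaller child 58 at index 5, swap → [48, 51, 58, 75, 68, 88, 81, 97]

[48, 51, 58, 75, 68, 88, 81, 97]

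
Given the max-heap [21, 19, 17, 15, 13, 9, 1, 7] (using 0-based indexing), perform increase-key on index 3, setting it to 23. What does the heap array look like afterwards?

[23, 21, 17, 19, 13, 9, 1, 7]

set index 3 from 15 to 23 → [21, 19, 17, 23, 13, 9, 1, 7]
23 > parent 19 at index 1, swap → [21, 23, 17, 19, 13, 9, 1, 7]
23 > parent 21 at index 0, swap → [23, 21, 17, 19, 13, 9, 1, 7]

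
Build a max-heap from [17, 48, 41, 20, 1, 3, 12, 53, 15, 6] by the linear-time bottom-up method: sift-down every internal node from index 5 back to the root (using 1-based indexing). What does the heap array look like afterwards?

sift down from index 5:
  1 vs only child 6 at index 10, swap → [17, 48, 41, 20, 6, 3, 12, 53, 15, 1]
sift down from index 4:
  20 vs larger child 53 at index 8, swap → [17, 48, 41, 53, 6, 3, 12, 20, 15, 1]
sift down from index 3: already satisfies heap property
sift down from index 2:
  48 vs larger child 53 at index 4, swap → [17, 53, 41, 48, 6, 3, 12, 20, 15, 1]
sift down from index 1:
  17 vs larger child 53 at index 2, swap → [53, 17, 41, 48, 6, 3, 12, 20, 15, 1]
  17 vs larger child 48 at index 4, swap → [53, 48, 41, 17, 6, 3, 12, 20, 15, 1]
  17 vs larger child 20 at index 8, swap → [53, 48, 41, 20, 6, 3, 12, 17, 15, 1]

[53, 48, 41, 20, 6, 3, 12, 17, 15, 1]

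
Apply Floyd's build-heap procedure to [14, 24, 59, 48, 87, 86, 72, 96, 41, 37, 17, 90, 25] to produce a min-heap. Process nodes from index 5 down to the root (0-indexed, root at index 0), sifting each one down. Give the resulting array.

sift down from index 5:
  86 vs smaller child 25 at index 12, swap → [14, 24, 59, 48, 87, 25, 72, 96, 41, 37, 17, 90, 86]
sift down from index 4:
  87 vs smaller child 17 at index 10, swap → [14, 24, 59, 48, 17, 25, 72, 96, 41, 37, 87, 90, 86]
sift down from index 3:
  48 vs smaller child 41 at index 8, swap → [14, 24, 59, 41, 17, 25, 72, 96, 48, 37, 87, 90, 86]
sift down from index 2:
  59 vs smaller child 25 at index 5, swap → [14, 24, 25, 41, 17, 59, 72, 96, 48, 37, 87, 90, 86]
sift down from index 1:
  24 vs smaller child 17 at index 4, swap → [14, 17, 25, 41, 24, 59, 72, 96, 48, 37, 87, 90, 86]
sift down from index 0: already satisfies heap property

[14, 17, 25, 41, 24, 59, 72, 96, 48, 37, 87, 90, 86]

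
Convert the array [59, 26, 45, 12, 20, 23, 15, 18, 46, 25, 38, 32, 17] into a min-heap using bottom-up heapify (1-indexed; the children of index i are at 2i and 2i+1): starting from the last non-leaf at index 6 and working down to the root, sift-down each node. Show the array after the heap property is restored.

sift down from index 6:
  23 vs smaller child 17 at index 13, swap → [59, 26, 45, 12, 20, 17, 15, 18, 46, 25, 38, 32, 23]
sift down from index 5: already satisfies heap property
sift down from index 4: already satisfies heap property
sift down from index 3:
  45 vs smaller child 15 at index 7, swap → [59, 26, 15, 12, 20, 17, 45, 18, 46, 25, 38, 32, 23]
sift down from index 2:
  26 vs smaller child 12 at index 4, swap → [59, 12, 15, 26, 20, 17, 45, 18, 46, 25, 38, 32, 23]
  26 vs smaller child 18 at index 8, swap → [59, 12, 15, 18, 20, 17, 45, 26, 46, 25, 38, 32, 23]
sift down from index 1:
  59 vs smaller child 12 at index 2, swap → [12, 59, 15, 18, 20, 17, 45, 26, 46, 25, 38, 32, 23]
  59 vs smaller child 18 at index 4, swap → [12, 18, 15, 59, 20, 17, 45, 26, 46, 25, 38, 32, 23]
  59 vs smaller child 26 at index 8, swap → [12, 18, 15, 26, 20, 17, 45, 59, 46, 25, 38, 32, 23]

[12, 18, 15, 26, 20, 17, 45, 59, 46, 25, 38, 32, 23]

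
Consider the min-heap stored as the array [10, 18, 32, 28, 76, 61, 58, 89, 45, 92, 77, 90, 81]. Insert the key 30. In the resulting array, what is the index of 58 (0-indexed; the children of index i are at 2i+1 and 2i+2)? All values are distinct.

13

append 30 at index 13 → [10, 18, 32, 28, 76, 61, 58, 89, 45, 92, 77, 90, 81, 30]
30 < parent 58 at index 6, swap → [10, 18, 32, 28, 76, 61, 30, 89, 45, 92, 77, 90, 81, 58]
30 < parent 32 at index 2, swap → [10, 18, 30, 28, 76, 61, 32, 89, 45, 92, 77, 90, 81, 58]
resulting array: [10, 18, 30, 28, 76, 61, 32, 89, 45, 92, 77, 90, 81, 58]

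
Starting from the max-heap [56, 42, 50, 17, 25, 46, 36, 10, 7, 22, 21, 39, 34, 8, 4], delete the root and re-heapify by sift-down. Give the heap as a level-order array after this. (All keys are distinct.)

remove root 56; move last element 4 to root → [4, 42, 50, 17, 25, 46, 36, 10, 7, 22, 21, 39, 34, 8]
4 vs larger child 50 at index 2, swap → [50, 42, 4, 17, 25, 46, 36, 10, 7, 22, 21, 39, 34, 8]
4 vs larger child 46 at index 5, swap → [50, 42, 46, 17, 25, 4, 36, 10, 7, 22, 21, 39, 34, 8]
4 vs larger child 39 at index 11, swap → [50, 42, 46, 17, 25, 39, 36, 10, 7, 22, 21, 4, 34, 8]

[50, 42, 46, 17, 25, 39, 36, 10, 7, 22, 21, 4, 34, 8]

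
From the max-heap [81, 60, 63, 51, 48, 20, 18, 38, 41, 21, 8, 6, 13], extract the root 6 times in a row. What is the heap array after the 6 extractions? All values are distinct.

extract-max #1 returns 81:
  remove root 81; move last element 13 to root → [13, 60, 63, 51, 48, 20, 18, 38, 41, 21, 8, 6]
  13 vs larger child 63 at index 2, swap → [63, 60, 13, 51, 48, 20, 18, 38, 41, 21, 8, 6]
  13 vs larger child 20 at index 5, swap → [63, 60, 20, 51, 48, 13, 18, 38, 41, 21, 8, 6]
extract-max #2 returns 63:
  remove root 63; move last element 6 to root → [6, 60, 20, 51, 48, 13, 18, 38, 41, 21, 8]
  6 vs larger child 60 at index 1, swap → [60, 6, 20, 51, 48, 13, 18, 38, 41, 21, 8]
  6 vs larger child 51 at index 3, swap → [60, 51, 20, 6, 48, 13, 18, 38, 41, 21, 8]
  6 vs larger child 41 at index 8, swap → [60, 51, 20, 41, 48, 13, 18, 38, 6, 21, 8]
extract-max #3 returns 60:
  remove root 60; move last element 8 to root → [8, 51, 20, 41, 48, 13, 18, 38, 6, 21]
  8 vs larger child 51 at index 1, swap → [51, 8, 20, 41, 48, 13, 18, 38, 6, 21]
  8 vs larger child 48 at index 4, swap → [51, 48, 20, 41, 8, 13, 18, 38, 6, 21]
  8 vs only child 21 at index 9, swap → [51, 48, 20, 41, 21, 13, 18, 38, 6, 8]
extract-max #4 returns 51:
  remove root 51; move last element 8 to root → [8, 48, 20, 41, 21, 13, 18, 38, 6]
  8 vs larger child 48 at index 1, swap → [48, 8, 20, 41, 21, 13, 18, 38, 6]
  8 vs larger child 41 at index 3, swap → [48, 41, 20, 8, 21, 13, 18, 38, 6]
  8 vs larger child 38 at index 7, swap → [48, 41, 20, 38, 21, 13, 18, 8, 6]
extract-max #5 returns 48:
  remove root 48; move last element 6 to root → [6, 41, 20, 38, 21, 13, 18, 8]
  6 vs larger child 41 at index 1, swap → [41, 6, 20, 38, 21, 13, 18, 8]
  6 vs larger child 38 at index 3, swap → [41, 38, 20, 6, 21, 13, 18, 8]
  6 vs only child 8 at index 7, swap → [41, 38, 20, 8, 21, 13, 18, 6]
extract-max #6 returns 41:
  remove root 41; move last element 6 to root → [6, 38, 20, 8, 21, 13, 18]
  6 vs larger child 38 at index 1, swap → [38, 6, 20, 8, 21, 13, 18]
  6 vs larger child 21 at index 4, swap → [38, 21, 20, 8, 6, 13, 18]

[38, 21, 20, 8, 6, 13, 18]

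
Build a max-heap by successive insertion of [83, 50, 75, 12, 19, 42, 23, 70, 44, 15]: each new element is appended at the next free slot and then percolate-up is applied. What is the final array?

[83, 70, 75, 50, 19, 42, 23, 12, 44, 15]

Insert 83:
  append 83 at index 0 → [83] (no swap needed)
Insert 50:
  append 50 at index 1 → [83, 50] (no swap needed)
Insert 75:
  append 75 at index 2 → [83, 50, 75] (no swap needed)
Insert 12:
  append 12 at index 3 → [83, 50, 75, 12] (no swap needed)
Insert 19:
  append 19 at index 4 → [83, 50, 75, 12, 19] (no swap needed)
Insert 42:
  append 42 at index 5 → [83, 50, 75, 12, 19, 42] (no swap needed)
Insert 23:
  append 23 at index 6 → [83, 50, 75, 12, 19, 42, 23] (no swap needed)
Insert 70:
  append 70 at index 7 → [83, 50, 75, 12, 19, 42, 23, 70]
  70 > parent 12 at index 3, swap → [83, 50, 75, 70, 19, 42, 23, 12]
  70 > parent 50 at index 1, swap → [83, 70, 75, 50, 19, 42, 23, 12]
Insert 44:
  append 44 at index 8 → [83, 70, 75, 50, 19, 42, 23, 12, 44] (no swap needed)
Insert 15:
  append 15 at index 9 → [83, 70, 75, 50, 19, 42, 23, 12, 44, 15] (no swap needed)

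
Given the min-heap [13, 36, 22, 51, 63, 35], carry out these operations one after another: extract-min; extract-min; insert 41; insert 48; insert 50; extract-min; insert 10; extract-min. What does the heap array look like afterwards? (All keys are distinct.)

extract-min → returns 13:
  remove root 13; move last element 35 to root → [35, 36, 22, 51, 63]
  35 vs smaller child 22 at index 2, swap → [22, 36, 35, 51, 63]
extract-min → returns 22:
  remove root 22; move last element 63 to root → [63, 36, 35, 51]
  63 vs smaller child 35 at index 2, swap → [35, 36, 63, 51]
insert 41:
  append 41 at index 4 → [35, 36, 63, 51, 41] (no swap needed)
insert 48:
  append 48 at index 5 → [35, 36, 63, 51, 41, 48]
  48 < parent 63 at index 2, swap → [35, 36, 48, 51, 41, 63]
insert 50:
  append 50 at index 6 → [35, 36, 48, 51, 41, 63, 50] (no swap needed)
extract-min → returns 35:
  remove root 35; move last element 50 to root → [50, 36, 48, 51, 41, 63]
  50 vs smaller child 36 at index 1, swap → [36, 50, 48, 51, 41, 63]
  50 vs smaller child 41 at index 4, swap → [36, 41, 48, 51, 50, 63]
insert 10:
  append 10 at index 6 → [36, 41, 48, 51, 50, 63, 10]
  10 < parent 48 at index 2, swap → [36, 41, 10, 51, 50, 63, 48]
  10 < parent 36 at index 0, swap → [10, 41, 36, 51, 50, 63, 48]
extract-min → returns 10:
  remove root 10; move last element 48 to root → [48, 41, 36, 51, 50, 63]
  48 vs smaller child 36 at index 2, swap → [36, 41, 48, 51, 50, 63]

[36, 41, 48, 51, 50, 63]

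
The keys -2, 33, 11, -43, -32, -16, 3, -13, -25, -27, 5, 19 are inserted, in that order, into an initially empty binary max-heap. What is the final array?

Insert -2:
  append -2 at index 0 → [-2] (no swap needed)
Insert 33:
  append 33 at index 1 → [-2, 33]
  33 > parent -2 at index 0, swap → [33, -2]
Insert 11:
  append 11 at index 2 → [33, -2, 11] (no swap needed)
Insert -43:
  append -43 at index 3 → [33, -2, 11, -43] (no swap needed)
Insert -32:
  append -32 at index 4 → [33, -2, 11, -43, -32] (no swap needed)
Insert -16:
  append -16 at index 5 → [33, -2, 11, -43, -32, -16] (no swap needed)
Insert 3:
  append 3 at index 6 → [33, -2, 11, -43, -32, -16, 3] (no swap needed)
Insert -13:
  append -13 at index 7 → [33, -2, 11, -43, -32, -16, 3, -13]
  -13 > parent -43 at index 3, swap → [33, -2, 11, -13, -32, -16, 3, -43]
Insert -25:
  append -25 at index 8 → [33, -2, 11, -13, -32, -16, 3, -43, -25] (no swap needed)
Insert -27:
  append -27 at index 9 → [33, -2, 11, -13, -32, -16, 3, -43, -25, -27]
  -27 > parent -32 at index 4, swap → [33, -2, 11, -13, -27, -16, 3, -43, -25, -32]
Insert 5:
  append 5 at index 10 → [33, -2, 11, -13, -27, -16, 3, -43, -25, -32, 5]
  5 > parent -27 at index 4, swap → [33, -2, 11, -13, 5, -16, 3, -43, -25, -32, -27]
  5 > parent -2 at index 1, swap → [33, 5, 11, -13, -2, -16, 3, -43, -25, -32, -27]
Insert 19:
  append 19 at index 11 → [33, 5, 11, -13, -2, -16, 3, -43, -25, -32, -27, 19]
  19 > parent -16 at index 5, swap → [33, 5, 11, -13, -2, 19, 3, -43, -25, -32, -27, -16]
  19 > parent 11 at index 2, swap → [33, 5, 19, -13, -2, 11, 3, -43, -25, -32, -27, -16]

[33, 5, 19, -13, -2, 11, 3, -43, -25, -32, -27, -16]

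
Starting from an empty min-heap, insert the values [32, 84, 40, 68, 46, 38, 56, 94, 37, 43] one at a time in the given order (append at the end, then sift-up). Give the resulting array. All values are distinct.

Insert 32:
  append 32 at index 0 → [32] (no swap needed)
Insert 84:
  append 84 at index 1 → [32, 84] (no swap needed)
Insert 40:
  append 40 at index 2 → [32, 84, 40] (no swap needed)
Insert 68:
  append 68 at index 3 → [32, 84, 40, 68]
  68 < parent 84 at index 1, swap → [32, 68, 40, 84]
Insert 46:
  append 46 at index 4 → [32, 68, 40, 84, 46]
  46 < parent 68 at index 1, swap → [32, 46, 40, 84, 68]
Insert 38:
  append 38 at index 5 → [32, 46, 40, 84, 68, 38]
  38 < parent 40 at index 2, swap → [32, 46, 38, 84, 68, 40]
Insert 56:
  append 56 at index 6 → [32, 46, 38, 84, 68, 40, 56] (no swap needed)
Insert 94:
  append 94 at index 7 → [32, 46, 38, 84, 68, 40, 56, 94] (no swap needed)
Insert 37:
  append 37 at index 8 → [32, 46, 38, 84, 68, 40, 56, 94, 37]
  37 < parent 84 at index 3, swap → [32, 46, 38, 37, 68, 40, 56, 94, 84]
  37 < parent 46 at index 1, swap → [32, 37, 38, 46, 68, 40, 56, 94, 84]
Insert 43:
  append 43 at index 9 → [32, 37, 38, 46, 68, 40, 56, 94, 84, 43]
  43 < parent 68 at index 4, swap → [32, 37, 38, 46, 43, 40, 56, 94, 84, 68]

[32, 37, 38, 46, 43, 40, 56, 94, 84, 68]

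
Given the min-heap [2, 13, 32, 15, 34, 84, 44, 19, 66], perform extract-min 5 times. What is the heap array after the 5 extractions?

extract-min #1 returns 2:
  remove root 2; move last element 66 to root → [66, 13, 32, 15, 34, 84, 44, 19]
  66 vs smaller child 13 at index 1, swap → [13, 66, 32, 15, 34, 84, 44, 19]
  66 vs smaller child 15 at index 3, swap → [13, 15, 32, 66, 34, 84, 44, 19]
  66 vs only child 19 at index 7, swap → [13, 15, 32, 19, 34, 84, 44, 66]
extract-min #2 returns 13:
  remove root 13; move last element 66 to root → [66, 15, 32, 19, 34, 84, 44]
  66 vs smaller child 15 at index 1, swap → [15, 66, 32, 19, 34, 84, 44]
  66 vs smaller child 19 at index 3, swap → [15, 19, 32, 66, 34, 84, 44]
extract-min #3 returns 15:
  remove root 15; move last element 44 to root → [44, 19, 32, 66, 34, 84]
  44 vs smaller child 19 at index 1, swap → [19, 44, 32, 66, 34, 84]
  44 vs smaller child 34 at index 4, swap → [19, 34, 32, 66, 44, 84]
extract-min #4 returns 19:
  remove root 19; move last element 84 to root → [84, 34, 32, 66, 44]
  84 vs smaller child 32 at index 2, swap → [32, 34, 84, 66, 44]
extract-min #5 returns 32:
  remove root 32; move last element 44 to root → [44, 34, 84, 66]
  44 vs smaller child 34 at index 1, swap → [34, 44, 84, 66]

[34, 44, 84, 66]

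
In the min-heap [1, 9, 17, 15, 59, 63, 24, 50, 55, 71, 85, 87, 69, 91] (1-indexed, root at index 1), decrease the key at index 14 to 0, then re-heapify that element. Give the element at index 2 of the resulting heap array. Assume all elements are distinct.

9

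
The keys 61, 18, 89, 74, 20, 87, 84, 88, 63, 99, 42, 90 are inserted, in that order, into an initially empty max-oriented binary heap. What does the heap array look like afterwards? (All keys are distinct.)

[99, 89, 90, 74, 88, 87, 84, 18, 63, 20, 42, 61]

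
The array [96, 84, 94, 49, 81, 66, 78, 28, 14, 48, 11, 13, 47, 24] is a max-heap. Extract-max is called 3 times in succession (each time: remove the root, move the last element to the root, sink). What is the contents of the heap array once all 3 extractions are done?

[81, 49, 78, 28, 48, 66, 24, 13, 14, 47, 11]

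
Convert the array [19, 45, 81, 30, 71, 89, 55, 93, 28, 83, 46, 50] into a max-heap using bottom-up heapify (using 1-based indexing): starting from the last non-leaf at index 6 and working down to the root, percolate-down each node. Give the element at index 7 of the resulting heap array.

55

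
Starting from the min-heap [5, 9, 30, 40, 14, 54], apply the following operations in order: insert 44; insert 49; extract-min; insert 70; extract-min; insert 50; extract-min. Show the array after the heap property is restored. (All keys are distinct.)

[30, 40, 44, 50, 49, 54, 70]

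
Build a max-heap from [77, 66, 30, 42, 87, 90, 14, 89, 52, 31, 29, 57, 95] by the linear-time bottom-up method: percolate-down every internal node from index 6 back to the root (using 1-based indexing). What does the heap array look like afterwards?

[95, 89, 90, 66, 87, 77, 14, 42, 52, 31, 29, 57, 30]

sift down from index 6:
  90 vs larger child 95 at index 13, swap → [77, 66, 30, 42, 87, 95, 14, 89, 52, 31, 29, 57, 90]
sift down from index 5: already satisfies heap property
sift down from index 4:
  42 vs larger child 89 at index 8, swap → [77, 66, 30, 89, 87, 95, 14, 42, 52, 31, 29, 57, 90]
sift down from index 3:
  30 vs larger child 95 at index 6, swap → [77, 66, 95, 89, 87, 30, 14, 42, 52, 31, 29, 57, 90]
  30 vs larger child 90 at index 13, swap → [77, 66, 95, 89, 87, 90, 14, 42, 52, 31, 29, 57, 30]
sift down from index 2:
  66 vs larger child 89 at index 4, swap → [77, 89, 95, 66, 87, 90, 14, 42, 52, 31, 29, 57, 30]
sift down from index 1:
  77 vs larger child 95 at index 3, swap → [95, 89, 77, 66, 87, 90, 14, 42, 52, 31, 29, 57, 30]
  77 vs larger child 90 at index 6, swap → [95, 89, 90, 66, 87, 77, 14, 42, 52, 31, 29, 57, 30]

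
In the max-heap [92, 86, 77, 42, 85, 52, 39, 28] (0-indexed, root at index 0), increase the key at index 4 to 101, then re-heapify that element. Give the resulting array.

[101, 92, 77, 42, 86, 52, 39, 28]

set index 4 from 85 to 101 → [92, 86, 77, 42, 101, 52, 39, 28]
101 > parent 86 at index 1, swap → [92, 101, 77, 42, 86, 52, 39, 28]
101 > parent 92 at index 0, swap → [101, 92, 77, 42, 86, 52, 39, 28]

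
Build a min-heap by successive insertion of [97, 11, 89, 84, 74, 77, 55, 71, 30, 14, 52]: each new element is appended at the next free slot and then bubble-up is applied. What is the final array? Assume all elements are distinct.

[11, 14, 55, 71, 30, 89, 77, 97, 74, 84, 52]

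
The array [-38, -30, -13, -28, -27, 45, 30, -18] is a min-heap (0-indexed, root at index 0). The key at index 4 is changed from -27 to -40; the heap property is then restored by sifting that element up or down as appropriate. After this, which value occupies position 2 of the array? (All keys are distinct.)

set index 4 from -27 to -40 → [-38, -30, -13, -28, -40, 45, 30, -18]
-40 < parent -30 at index 1, swap → [-38, -40, -13, -28, -30, 45, 30, -18]
-40 < parent -38 at index 0, swap → [-40, -38, -13, -28, -30, 45, 30, -18]
resulting array: [-40, -38, -13, -28, -30, 45, 30, -18]

-13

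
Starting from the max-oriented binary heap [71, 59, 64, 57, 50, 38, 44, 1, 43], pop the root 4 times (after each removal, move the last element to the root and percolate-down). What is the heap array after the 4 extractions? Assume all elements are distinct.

[50, 43, 44, 1, 38]

extract-max #1 returns 71:
  remove root 71; move last element 43 to root → [43, 59, 64, 57, 50, 38, 44, 1]
  43 vs larger child 64 at index 2, swap → [64, 59, 43, 57, 50, 38, 44, 1]
  43 vs larger child 44 at index 6, swap → [64, 59, 44, 57, 50, 38, 43, 1]
extract-max #2 returns 64:
  remove root 64; move last element 1 to root → [1, 59, 44, 57, 50, 38, 43]
  1 vs larger child 59 at index 1, swap → [59, 1, 44, 57, 50, 38, 43]
  1 vs larger child 57 at index 3, swap → [59, 57, 44, 1, 50, 38, 43]
extract-max #3 returns 59:
  remove root 59; move last element 43 to root → [43, 57, 44, 1, 50, 38]
  43 vs larger child 57 at index 1, swap → [57, 43, 44, 1, 50, 38]
  43 vs larger child 50 at index 4, swap → [57, 50, 44, 1, 43, 38]
extract-max #4 returns 57:
  remove root 57; move last element 38 to root → [38, 50, 44, 1, 43]
  38 vs larger child 50 at index 1, swap → [50, 38, 44, 1, 43]
  38 vs larger child 43 at index 4, swap → [50, 43, 44, 1, 38]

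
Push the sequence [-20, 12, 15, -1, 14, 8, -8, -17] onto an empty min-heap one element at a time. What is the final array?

[-20, -17, -8, -1, 14, 15, 8, 12]

Insert -20:
  append -20 at index 0 → [-20] (no swap needed)
Insert 12:
  append 12 at index 1 → [-20, 12] (no swap needed)
Insert 15:
  append 15 at index 2 → [-20, 12, 15] (no swap needed)
Insert -1:
  append -1 at index 3 → [-20, 12, 15, -1]
  -1 < parent 12 at index 1, swap → [-20, -1, 15, 12]
Insert 14:
  append 14 at index 4 → [-20, -1, 15, 12, 14] (no swap needed)
Insert 8:
  append 8 at index 5 → [-20, -1, 15, 12, 14, 8]
  8 < parent 15 at index 2, swap → [-20, -1, 8, 12, 14, 15]
Insert -8:
  append -8 at index 6 → [-20, -1, 8, 12, 14, 15, -8]
  -8 < parent 8 at index 2, swap → [-20, -1, -8, 12, 14, 15, 8]
Insert -17:
  append -17 at index 7 → [-20, -1, -8, 12, 14, 15, 8, -17]
  -17 < parent 12 at index 3, swap → [-20, -1, -8, -17, 14, 15, 8, 12]
  -17 < parent -1 at index 1, swap → [-20, -17, -8, -1, 14, 15, 8, 12]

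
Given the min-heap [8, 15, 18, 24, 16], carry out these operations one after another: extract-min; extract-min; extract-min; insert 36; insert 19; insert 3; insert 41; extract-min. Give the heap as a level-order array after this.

[18, 19, 36, 24, 41]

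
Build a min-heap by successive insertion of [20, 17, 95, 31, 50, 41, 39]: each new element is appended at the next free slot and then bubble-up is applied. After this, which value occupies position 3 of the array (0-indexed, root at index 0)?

Insert 20:
  append 20 at index 0 → [20] (no swap needed)
Insert 17:
  append 17 at index 1 → [20, 17]
  17 < parent 20 at index 0, swap → [17, 20]
Insert 95:
  append 95 at index 2 → [17, 20, 95] (no swap needed)
Insert 31:
  append 31 at index 3 → [17, 20, 95, 31] (no swap needed)
Insert 50:
  append 50 at index 4 → [17, 20, 95, 31, 50] (no swap needed)
Insert 41:
  append 41 at index 5 → [17, 20, 95, 31, 50, 41]
  41 < parent 95 at index 2, swap → [17, 20, 41, 31, 50, 95]
Insert 39:
  append 39 at index 6 → [17, 20, 41, 31, 50, 95, 39]
  39 < parent 41 at index 2, swap → [17, 20, 39, 31, 50, 95, 41]
resulting array: [17, 20, 39, 31, 50, 95, 41]

31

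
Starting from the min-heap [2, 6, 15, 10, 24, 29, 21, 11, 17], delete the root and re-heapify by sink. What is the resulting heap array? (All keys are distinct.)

remove root 2; move last element 17 to root → [17, 6, 15, 10, 24, 29, 21, 11]
17 vs smaller child 6 at index 1, swap → [6, 17, 15, 10, 24, 29, 21, 11]
17 vs smaller child 10 at index 3, swap → [6, 10, 15, 17, 24, 29, 21, 11]
17 vs only child 11 at index 7, swap → [6, 10, 15, 11, 24, 29, 21, 17]

[6, 10, 15, 11, 24, 29, 21, 17]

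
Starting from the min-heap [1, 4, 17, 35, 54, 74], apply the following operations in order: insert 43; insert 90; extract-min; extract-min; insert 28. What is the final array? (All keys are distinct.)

[17, 35, 28, 90, 54, 74, 43]

insert 43:
  append 43 at index 6 → [1, 4, 17, 35, 54, 74, 43] (no swap needed)
insert 90:
  append 90 at index 7 → [1, 4, 17, 35, 54, 74, 43, 90] (no swap needed)
extract-min → returns 1:
  remove root 1; move last element 90 to root → [90, 4, 17, 35, 54, 74, 43]
  90 vs smaller child 4 at index 1, swap → [4, 90, 17, 35, 54, 74, 43]
  90 vs smaller child 35 at index 3, swap → [4, 35, 17, 90, 54, 74, 43]
extract-min → returns 4:
  remove root 4; move last element 43 to root → [43, 35, 17, 90, 54, 74]
  43 vs smaller child 17 at index 2, swap → [17, 35, 43, 90, 54, 74]
insert 28:
  append 28 at index 6 → [17, 35, 43, 90, 54, 74, 28]
  28 < parent 43 at index 2, swap → [17, 35, 28, 90, 54, 74, 43]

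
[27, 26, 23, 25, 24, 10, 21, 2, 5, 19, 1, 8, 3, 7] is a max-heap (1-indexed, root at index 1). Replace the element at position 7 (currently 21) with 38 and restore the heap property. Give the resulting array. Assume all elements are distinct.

[38, 26, 27, 25, 24, 10, 23, 2, 5, 19, 1, 8, 3, 7]

set index 7 from 21 to 38 → [27, 26, 23, 25, 24, 10, 38, 2, 5, 19, 1, 8, 3, 7]
38 > parent 23 at index 3, swap → [27, 26, 38, 25, 24, 10, 23, 2, 5, 19, 1, 8, 3, 7]
38 > parent 27 at index 1, swap → [38, 26, 27, 25, 24, 10, 23, 2, 5, 19, 1, 8, 3, 7]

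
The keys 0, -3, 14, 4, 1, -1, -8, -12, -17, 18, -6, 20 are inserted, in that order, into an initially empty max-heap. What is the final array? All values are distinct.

[20, 14, 18, -3, 4, 0, -8, -12, -17, 1, -6, -1]

Insert 0:
  append 0 at index 0 → [0] (no swap needed)
Insert -3:
  append -3 at index 1 → [0, -3] (no swap needed)
Insert 14:
  append 14 at index 2 → [0, -3, 14]
  14 > parent 0 at index 0, swap → [14, -3, 0]
Insert 4:
  append 4 at index 3 → [14, -3, 0, 4]
  4 > parent -3 at index 1, swap → [14, 4, 0, -3]
Insert 1:
  append 1 at index 4 → [14, 4, 0, -3, 1] (no swap needed)
Insert -1:
  append -1 at index 5 → [14, 4, 0, -3, 1, -1] (no swap needed)
Insert -8:
  append -8 at index 6 → [14, 4, 0, -3, 1, -1, -8] (no swap needed)
Insert -12:
  append -12 at index 7 → [14, 4, 0, -3, 1, -1, -8, -12] (no swap needed)
Insert -17:
  append -17 at index 8 → [14, 4, 0, -3, 1, -1, -8, -12, -17] (no swap needed)
Insert 18:
  append 18 at index 9 → [14, 4, 0, -3, 1, -1, -8, -12, -17, 18]
  18 > parent 1 at index 4, swap → [14, 4, 0, -3, 18, -1, -8, -12, -17, 1]
  18 > parent 4 at index 1, swap → [14, 18, 0, -3, 4, -1, -8, -12, -17, 1]
  18 > parent 14 at index 0, swap → [18, 14, 0, -3, 4, -1, -8, -12, -17, 1]
Insert -6:
  append -6 at index 10 → [18, 14, 0, -3, 4, -1, -8, -12, -17, 1, -6] (no swap needed)
Insert 20:
  append 20 at index 11 → [18, 14, 0, -3, 4, -1, -8, -12, -17, 1, -6, 20]
  20 > parent -1 at index 5, swap → [18, 14, 0, -3, 4, 20, -8, -12, -17, 1, -6, -1]
  20 > parent 0 at index 2, swap → [18, 14, 20, -3, 4, 0, -8, -12, -17, 1, -6, -1]
  20 > parent 18 at index 0, swap → [20, 14, 18, -3, 4, 0, -8, -12, -17, 1, -6, -1]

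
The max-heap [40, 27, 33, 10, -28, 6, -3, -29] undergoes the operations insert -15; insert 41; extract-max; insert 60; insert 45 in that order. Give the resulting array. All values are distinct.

[60, 45, 33, 10, 40, 6, -3, -29, -15, -28, 27]

insert -15:
  append -15 at index 8 → [40, 27, 33, 10, -28, 6, -3, -29, -15] (no swap needed)
insert 41:
  append 41 at index 9 → [40, 27, 33, 10, -28, 6, -3, -29, -15, 41]
  41 > parent -28 at index 4, swap → [40, 27, 33, 10, 41, 6, -3, -29, -15, -28]
  41 > parent 27 at index 1, swap → [40, 41, 33, 10, 27, 6, -3, -29, -15, -28]
  41 > parent 40 at index 0, swap → [41, 40, 33, 10, 27, 6, -3, -29, -15, -28]
extract-max → returns 41:
  remove root 41; move last element -28 to root → [-28, 40, 33, 10, 27, 6, -3, -29, -15]
  -28 vs larger child 40 at index 1, swap → [40, -28, 33, 10, 27, 6, -3, -29, -15]
  -28 vs larger child 27 at index 4, swap → [40, 27, 33, 10, -28, 6, -3, -29, -15]
insert 60:
  append 60 at index 9 → [40, 27, 33, 10, -28, 6, -3, -29, -15, 60]
  60 > parent -28 at index 4, swap → [40, 27, 33, 10, 60, 6, -3, -29, -15, -28]
  60 > parent 27 at index 1, swap → [40, 60, 33, 10, 27, 6, -3, -29, -15, -28]
  60 > parent 40 at index 0, swap → [60, 40, 33, 10, 27, 6, -3, -29, -15, -28]
insert 45:
  append 45 at index 10 → [60, 40, 33, 10, 27, 6, -3, -29, -15, -28, 45]
  45 > parent 27 at index 4, swap → [60, 40, 33, 10, 45, 6, -3, -29, -15, -28, 27]
  45 > parent 40 at index 1, swap → [60, 45, 33, 10, 40, 6, -3, -29, -15, -28, 27]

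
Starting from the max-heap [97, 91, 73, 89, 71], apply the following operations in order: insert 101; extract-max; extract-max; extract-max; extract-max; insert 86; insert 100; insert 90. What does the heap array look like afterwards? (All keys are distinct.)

[100, 90, 73, 71, 86]

insert 101:
  append 101 at index 5 → [97, 91, 73, 89, 71, 101]
  101 > parent 73 at index 2, swap → [97, 91, 101, 89, 71, 73]
  101 > parent 97 at index 0, swap → [101, 91, 97, 89, 71, 73]
extract-max → returns 101:
  remove root 101; move last element 73 to root → [73, 91, 97, 89, 71]
  73 vs larger child 97 at index 2, swap → [97, 91, 73, 89, 71]
extract-max → returns 97:
  remove root 97; move last element 71 to root → [71, 91, 73, 89]
  71 vs larger child 91 at index 1, swap → [91, 71, 73, 89]
  71 vs only child 89 at index 3, swap → [91, 89, 73, 71]
extract-max → returns 91:
  remove root 91; move last element 71 to root → [71, 89, 73]
  71 vs larger child 89 at index 1, swap → [89, 71, 73]
extract-max → returns 89:
  remove root 89; move last element 73 to root → [73, 71] (no swap needed)
insert 86:
  append 86 at index 2 → [73, 71, 86]
  86 > parent 73 at index 0, swap → [86, 71, 73]
insert 100:
  append 100 at index 3 → [86, 71, 73, 100]
  100 > parent 71 at index 1, swap → [86, 100, 73, 71]
  100 > parent 86 at index 0, swap → [100, 86, 73, 71]
insert 90:
  append 90 at index 4 → [100, 86, 73, 71, 90]
  90 > parent 86 at index 1, swap → [100, 90, 73, 71, 86]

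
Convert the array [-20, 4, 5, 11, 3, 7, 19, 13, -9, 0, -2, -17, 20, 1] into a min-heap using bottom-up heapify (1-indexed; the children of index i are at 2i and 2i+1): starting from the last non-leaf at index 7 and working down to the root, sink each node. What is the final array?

sift down from index 7:
  19 vs only child 1 at index 14, swap → [-20, 4, 5, 11, 3, 7, 1, 13, -9, 0, -2, -17, 20, 19]
sift down from index 6:
  7 vs smaller child -17 at index 12, swap → [-20, 4, 5, 11, 3, -17, 1, 13, -9, 0, -2, 7, 20, 19]
sift down from index 5:
  3 vs smaller child -2 at index 11, swap → [-20, 4, 5, 11, -2, -17, 1, 13, -9, 0, 3, 7, 20, 19]
sift down from index 4:
  11 vs smaller child -9 at index 9, swap → [-20, 4, 5, -9, -2, -17, 1, 13, 11, 0, 3, 7, 20, 19]
sift down from index 3:
  5 vs smaller child -17 at index 6, swap → [-20, 4, -17, -9, -2, 5, 1, 13, 11, 0, 3, 7, 20, 19]
sift down from index 2:
  4 vs smaller child -9 at index 4, swap → [-20, -9, -17, 4, -2, 5, 1, 13, 11, 0, 3, 7, 20, 19]
sift down from index 1: already satisfies heap property

[-20, -9, -17, 4, -2, 5, 1, 13, 11, 0, 3, 7, 20, 19]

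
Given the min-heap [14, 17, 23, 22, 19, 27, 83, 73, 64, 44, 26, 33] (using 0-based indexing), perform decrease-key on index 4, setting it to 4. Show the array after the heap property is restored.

[4, 14, 23, 22, 17, 27, 83, 73, 64, 44, 26, 33]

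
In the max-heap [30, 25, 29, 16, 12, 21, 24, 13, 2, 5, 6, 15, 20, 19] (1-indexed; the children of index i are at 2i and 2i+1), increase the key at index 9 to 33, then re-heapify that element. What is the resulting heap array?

[33, 30, 29, 25, 12, 21, 24, 13, 16, 5, 6, 15, 20, 19]

set index 9 from 2 to 33 → [30, 25, 29, 16, 12, 21, 24, 13, 33, 5, 6, 15, 20, 19]
33 > parent 16 at index 4, swap → [30, 25, 29, 33, 12, 21, 24, 13, 16, 5, 6, 15, 20, 19]
33 > parent 25 at index 2, swap → [30, 33, 29, 25, 12, 21, 24, 13, 16, 5, 6, 15, 20, 19]
33 > parent 30 at index 1, swap → [33, 30, 29, 25, 12, 21, 24, 13, 16, 5, 6, 15, 20, 19]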